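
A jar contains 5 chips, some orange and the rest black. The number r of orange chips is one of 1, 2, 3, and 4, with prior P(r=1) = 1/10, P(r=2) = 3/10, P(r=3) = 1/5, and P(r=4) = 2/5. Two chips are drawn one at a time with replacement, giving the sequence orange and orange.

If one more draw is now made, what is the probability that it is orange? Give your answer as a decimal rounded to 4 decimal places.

The likelihood of the observed sequence under each hypothesis: P(data | r = 1) = (1/5)(1/5) = 1/25; P(data | r = 2) = (2/5)(2/5) = 4/25; P(data | r = 3) = (3/5)(3/5) = 9/25; P(data | r = 4) = (4/5)(4/5) = 16/25.
The prior-weighted likelihoods are 1/10 · 1/25 = 1/250, 3/10 · 4/25 = 6/125, 1/5 · 9/25 = 9/125, 2/5 · 16/25 = 32/125; summing to 19/50.
The posterior is then P(r = 1 | data) = 1/95, P(r = 2 | data) = 12/95, P(r = 3 | data) = 18/95, P(r = 4 | data) = 64/95.
The predictive probability is P(orange next | data) = (1/5)(1/95) + (2/5)(12/95) + (3/5)(18/95) + (4/5)(64/95) = 67/95.

0.7053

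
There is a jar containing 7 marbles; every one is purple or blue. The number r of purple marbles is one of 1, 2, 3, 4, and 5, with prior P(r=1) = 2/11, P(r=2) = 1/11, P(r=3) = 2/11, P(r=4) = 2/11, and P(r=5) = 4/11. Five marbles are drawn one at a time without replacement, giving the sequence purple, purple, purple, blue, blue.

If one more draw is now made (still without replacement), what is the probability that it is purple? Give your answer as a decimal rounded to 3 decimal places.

Under each hypothesis, the probability of the observed sequence is: P(data | r = 1) = (1/7)(0/6) = 0; P(data | r = 2) = (2/7)(1/6)(0/5) = 0; P(data | r = 3) = (3/7)(2/6)(1/5)(4/4)(3/3) = 0.028571; P(data | r = 4) = (4/7)(3/6)(2/5)(3/4)(2/3) = 0.057143; P(data | r = 5) = (5/7)(4/6)(3/5)(2/4)(1/3) = 0.047619.
Multiplying each by its prior: 2/11 · 0 = 0, 1/11 · 0 = 0, 2/11 · 0.028571 = 0.0051948, 2/11 · 0.057143 = 0.01039, 4/11 · 0.047619 = 0.017316; summing to 0.0329.
Normalising, the posterior is P(r = 1 | data) = 0, P(r = 2 | data) = 0, P(r = 3 | data) = 0.15789, P(r = 4 | data) = 0.31579, P(r = 5 | data) = 0.52632.
Averaging over the posterior, P(purple next | data) = (0)(0.15789) + (1/2)(0.31579) + (1)(0.52632) = 0.68421.

0.684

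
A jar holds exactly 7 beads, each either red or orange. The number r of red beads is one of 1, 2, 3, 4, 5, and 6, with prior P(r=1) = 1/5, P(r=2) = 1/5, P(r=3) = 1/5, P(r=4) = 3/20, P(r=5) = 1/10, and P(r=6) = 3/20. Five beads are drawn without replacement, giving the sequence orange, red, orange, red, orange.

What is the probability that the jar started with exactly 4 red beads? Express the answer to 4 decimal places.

For each hypothesis, P(data | H) works out to: P(data | r = 1) = (6/7)(1/6)(5/5)(0/4) = 0; P(data | r = 2) = (5/7)(2/6)(4/5)(1/4)(3/3) = 0.047619; P(data | r = 3) = (4/7)(3/6)(3/5)(2/4)(2/3) = 0.057143; P(data | r = 4) = (3/7)(4/6)(2/5)(3/4)(1/3) = 0.028571; P(data | r = 5) = (2/7)(5/6)(1/5)(4/4)(0/3) = 0; P(data | r = 6) = (1/7)(6/6)(0/5) = 0.
Weighting by the prior gives 1/5 · 0 = 0, 1/5 · 0.047619 = 0.0095238, 1/5 · 0.057143 = 0.011429, 3/20 · 0.028571 = 0.0042857, 1/10 · 0 = 0, 3/20 · 0 = 0; summing to 0.025238.
Therefore the posterior P(r = 4 | data) = (0.0042857) / (0.025238) = 0.16981.

0.1698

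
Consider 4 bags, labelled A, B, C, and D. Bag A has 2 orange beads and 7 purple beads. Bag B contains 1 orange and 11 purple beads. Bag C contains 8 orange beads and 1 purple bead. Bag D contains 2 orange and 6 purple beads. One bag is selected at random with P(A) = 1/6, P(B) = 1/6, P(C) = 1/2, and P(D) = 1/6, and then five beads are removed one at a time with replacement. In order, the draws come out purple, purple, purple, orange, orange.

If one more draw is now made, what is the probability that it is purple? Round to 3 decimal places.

Under each hypothesis, the probability of the observed sequence is: P(data | bag A) = (7/9)(7/9)(7/9)(2/9)(2/9) = 0.023235; P(data | bag B) = (11/12)(11/12)(11/12)(1/12)(1/12) = 0.005349; P(data | bag C) = (1/9)(1/9)(1/9)(8/9)(8/9) = 0.0010838; P(data | bag D) = (6/8)(6/8)(6/8)(2/8)(2/8) = 0.026367.
The prior-weighted likelihoods are 1/6 · 0.023235 = 0.0038725, 1/6 · 0.005349 = 0.0008915, 1/2 · 0.0010838 = 0.00054192, 1/6 · 0.026367 = 0.0043945; with total 0.0097004.
Dividing through by the total gives posterior P(bag A | data) = 0.39921, P(bag B | data) = 0.091903, P(bag C | data) = 0.055866, P(bag D | data) = 0.45302.
The predictive probability is P(purple next | data) = (7/9)(0.39921) + (11/12)(0.091903) + (1/9)(0.055866) + (3/4)(0.45302) = 0.74071.

0.741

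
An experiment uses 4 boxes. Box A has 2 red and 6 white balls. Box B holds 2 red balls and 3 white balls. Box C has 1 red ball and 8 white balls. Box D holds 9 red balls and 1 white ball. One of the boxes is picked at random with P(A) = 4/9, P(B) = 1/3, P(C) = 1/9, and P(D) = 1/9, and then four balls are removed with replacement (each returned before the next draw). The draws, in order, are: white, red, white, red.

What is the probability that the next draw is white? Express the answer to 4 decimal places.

0.6600

For each hypothesis, P(data | H) works out to: P(data | box A) = (6/8)(2/8)(6/8)(2/8) = 0.035156; P(data | box B) = (3/5)(2/5)(3/5)(2/5) = 0.0576; P(data | box C) = (8/9)(1/9)(8/9)(1/9) = 0.0097546; P(data | box D) = (1/10)(9/10)(1/10)(9/10) = 0.0081.
Multiplying each by its prior: 4/9 · 0.035156 = 0.015625, 1/3 · 0.0576 = 0.0192, 1/9 · 0.0097546 = 0.0010838, 1/9 · 0.0081 = 0.0009; these sum to 0.036809.
The posterior is then P(box A | data) = 0.42449, P(box B | data) = 0.52161, P(box C | data) = 0.029445, P(box D | data) = 0.024451.
So P(white next | data) = Σ P(white next | H) P(H | data) = (3/4)(0.42449) + (3/5)(0.52161) + (8/9)(0.029445) + (1/10)(0.024451) = 0.65995.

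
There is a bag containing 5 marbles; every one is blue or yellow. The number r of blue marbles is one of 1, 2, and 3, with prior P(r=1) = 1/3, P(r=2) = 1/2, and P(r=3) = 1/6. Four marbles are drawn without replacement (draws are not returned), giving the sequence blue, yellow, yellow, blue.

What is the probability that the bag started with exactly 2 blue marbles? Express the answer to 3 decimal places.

Under each hypothesis, the probability of the observed sequence is: P(data | r = 1) = (1/5)(4/4)(3/3)(0/2) = 0; P(data | r = 2) = (2/5)(3/4)(2/3)(1/2) = 1/10; P(data | r = 3) = (3/5)(2/4)(1/3)(2/2) = 1/10.
The prior-weighted likelihoods are 1/3 · 0 = 0, 1/2 · 1/10 = 1/20, 1/6 · 1/10 = 1/60; with total 1/15.
By Bayes' rule, P(r = 2 | data) = (1/20) / (1/15) = 3/4.

0.750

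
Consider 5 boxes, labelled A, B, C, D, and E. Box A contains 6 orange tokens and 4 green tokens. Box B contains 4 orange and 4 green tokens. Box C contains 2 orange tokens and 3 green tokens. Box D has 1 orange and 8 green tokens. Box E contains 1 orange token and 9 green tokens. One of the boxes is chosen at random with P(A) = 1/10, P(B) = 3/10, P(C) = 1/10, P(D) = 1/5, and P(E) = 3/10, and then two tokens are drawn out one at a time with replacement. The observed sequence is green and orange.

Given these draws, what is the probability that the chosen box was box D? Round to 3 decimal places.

Under each hypothesis, the probability of the observed sequence is: P(data | box A) = (4/10)(6/10) = 6/25; P(data | box B) = (4/8)(4/8) = 1/4; P(data | box C) = (3/5)(2/5) = 6/25; P(data | box D) = (8/9)(1/9) = 8/81; P(data | box E) = (9/10)(1/10) = 9/100.
The prior-weighted likelihoods are 1/10 · 6/25 = 3/125, 3/10 · 1/4 = 3/40, 1/10 · 6/25 = 3/125, 1/5 · 8/81 = 8/405, 3/10 · 9/100 = 27/1000; these sum to 55/324.
So P(box D | data) = (8/405) / (55/324) = 32/275.

0.116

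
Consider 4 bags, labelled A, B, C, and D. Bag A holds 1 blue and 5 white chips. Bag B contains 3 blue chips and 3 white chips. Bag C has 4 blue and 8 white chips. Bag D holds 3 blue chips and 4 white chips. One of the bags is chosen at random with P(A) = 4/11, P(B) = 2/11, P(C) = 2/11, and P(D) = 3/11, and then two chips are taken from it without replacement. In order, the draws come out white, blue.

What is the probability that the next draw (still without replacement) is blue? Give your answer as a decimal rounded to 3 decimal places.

Under each hypothesis, the probability of the observed sequence is: P(data | bag A) = (5/6)(1/5) = 0.16667; P(data | bag B) = (3/6)(3/5) = 0.3; P(data | bag C) = (8/12)(4/11) = 0.24242; P(data | bag D) = (4/7)(3/6) = 0.28571.
Weighting by the prior gives 4/11 · 0.16667 = 0.060606, 2/11 · 0.3 = 0.054545, 2/11 · 0.24242 = 0.044077, 3/11 · 0.28571 = 0.077922; these sum to 0.23715.
Dividing through by the total gives posterior P(bag A | data) = 0.25556, P(bag B | data) = 0.23, P(bag C | data) = 0.18586, P(bag D | data) = 0.32858.
So P(blue next | data) = Σ P(blue next | H) P(H | data) = (0)(0.25556) + (1/2)(0.23) + (3/10)(0.18586) + (2/5)(0.32858) = 0.30219.

0.302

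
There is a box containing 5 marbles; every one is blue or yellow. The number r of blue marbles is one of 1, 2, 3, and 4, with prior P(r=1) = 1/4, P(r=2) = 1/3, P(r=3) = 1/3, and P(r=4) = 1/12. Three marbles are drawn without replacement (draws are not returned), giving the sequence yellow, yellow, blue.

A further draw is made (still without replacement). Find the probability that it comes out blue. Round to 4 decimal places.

Under each hypothesis, the probability of the observed sequence is: P(data | r = 1) = (4/5)(3/4)(1/3) = 1/5; P(data | r = 2) = (3/5)(2/4)(2/3) = 1/5; P(data | r = 3) = (2/5)(1/4)(3/3) = 1/10; P(data | r = 4) = (1/5)(0/4) = 0.
The prior-weighted likelihoods are 1/4 · 1/5 = 1/20, 1/3 · 1/5 = 1/15, 1/3 · 1/10 = 1/30, 1/12 · 0 = 0; these sum to 3/20.
Normalising, the posterior is P(r = 1 | data) = 1/3, P(r = 2 | data) = 4/9, P(r = 3 | data) = 2/9, P(r = 4 | data) = 0.
The predictive probability is P(blue next | data) = (0)(1/3) + (1/2)(4/9) + (1)(2/9) = 4/9.

0.4444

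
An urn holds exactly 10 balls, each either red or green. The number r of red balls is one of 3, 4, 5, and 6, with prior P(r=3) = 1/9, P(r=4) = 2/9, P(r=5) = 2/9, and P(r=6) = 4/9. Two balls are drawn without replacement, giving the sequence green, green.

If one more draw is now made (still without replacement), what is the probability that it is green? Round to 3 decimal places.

The likelihood of the observed sequence under each hypothesis: P(data | r = 3) = (7/10)(6/9) = 7/15; P(data | r = 4) = (6/10)(5/9) = 1/3; P(data | r = 5) = (5/10)(4/9) = 2/9; P(data | r = 6) = (4/10)(3/9) = 2/15.
Multiplying each by its prior: 1/9 · 7/15 = 7/135, 2/9 · 1/3 = 2/27, 2/9 · 2/9 = 4/81, 4/9 · 2/15 = 8/135; summing to 19/81.
Dividing through by the total gives posterior P(r = 3 | data) = 21/95, P(r = 4 | data) = 6/19, P(r = 5 | data) = 4/19, P(r = 6 | data) = 24/95.
So P(green next | data) = Σ P(green next | H) P(H | data) = (5/8)(21/95) + (1/2)(6/19) + (3/8)(4/19) + (1/4)(24/95) = 333/760.

0.438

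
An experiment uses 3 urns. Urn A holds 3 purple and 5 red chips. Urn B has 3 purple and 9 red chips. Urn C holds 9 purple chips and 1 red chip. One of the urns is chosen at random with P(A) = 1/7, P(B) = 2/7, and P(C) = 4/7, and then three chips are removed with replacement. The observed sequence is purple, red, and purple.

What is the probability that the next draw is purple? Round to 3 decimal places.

The likelihood of the observed sequence under each hypothesis: P(data | urn A) = (3/8)(5/8)(3/8) = 0.087891; P(data | urn B) = (3/12)(9/12)(3/12) = 0.046875; P(data | urn C) = (9/10)(1/10)(9/10) = 0.081.
Weighting by the prior gives 1/7 · 0.087891 = 0.012556, 2/7 · 0.046875 = 0.013393, 4/7 · 0.081 = 0.046286; summing to 0.072234.
The posterior is then P(urn A | data) = 0.17382, P(urn B | data) = 0.18541, P(urn C | data) = 0.64077.
Averaging over the posterior, P(purple next | data) = (3/8)(0.17382) + (1/4)(0.18541) + (9/10)(0.64077) = 0.68823.

0.688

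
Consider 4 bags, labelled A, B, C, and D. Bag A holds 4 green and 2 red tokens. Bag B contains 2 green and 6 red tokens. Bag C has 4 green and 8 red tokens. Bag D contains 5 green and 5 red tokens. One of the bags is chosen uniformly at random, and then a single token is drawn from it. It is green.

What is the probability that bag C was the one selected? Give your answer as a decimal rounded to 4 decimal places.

The likelihood of this draw under each hypothesis: P(data | bag A) = (4/6) = 2/3; P(data | bag B) = (2/8) = 1/4; P(data | bag C) = (4/12) = 1/3; P(data | bag D) = (5/10) = 1/2.
Weighting by the prior gives 1/4 · 2/3 = 1/6, 1/4 · 1/4 = 1/16, 1/4 · 1/3 = 1/12, 1/4 · 1/2 = 1/8; these sum to 7/16.
So P(bag C | data) = (1/12) / (7/16) = 4/21.

0.1905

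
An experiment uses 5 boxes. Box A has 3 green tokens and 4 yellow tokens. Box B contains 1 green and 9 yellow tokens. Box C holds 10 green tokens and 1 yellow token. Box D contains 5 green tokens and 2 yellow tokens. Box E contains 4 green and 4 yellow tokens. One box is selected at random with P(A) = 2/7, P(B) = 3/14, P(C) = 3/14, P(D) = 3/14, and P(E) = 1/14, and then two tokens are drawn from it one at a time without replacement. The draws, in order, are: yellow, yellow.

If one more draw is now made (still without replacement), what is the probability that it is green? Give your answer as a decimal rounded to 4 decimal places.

The likelihood of the observed sequence under each hypothesis: P(data | box A) = (4/7)(3/6) = 2/7; P(data | box B) = (9/10)(8/9) = 4/5; P(data | box C) = (1/11)(0/10) = 0; P(data | box D) = (2/7)(1/6) = 1/21; P(data | box E) = (4/8)(3/7) = 3/14.
The prior-weighted likelihoods are 2/7 · 2/7 = 4/49, 3/14 · 4/5 = 6/35, 3/14 · 0 = 0, 3/14 · 1/21 = 1/98, 1/14 · 3/14 = 3/196; these sum to 39/140.
The posterior is then P(box A | data) = 80/273, P(box B | data) = 8/13, P(box C | data) = 0, P(box D | data) = 10/273, P(box E | data) = 5/91.
So P(green next | data) = Σ P(green next | H) P(H | data) = (3/5)(80/273) + (1/8)(8/13) + (1)(10/273) + (2/3)(5/91) = 89/273.

0.3260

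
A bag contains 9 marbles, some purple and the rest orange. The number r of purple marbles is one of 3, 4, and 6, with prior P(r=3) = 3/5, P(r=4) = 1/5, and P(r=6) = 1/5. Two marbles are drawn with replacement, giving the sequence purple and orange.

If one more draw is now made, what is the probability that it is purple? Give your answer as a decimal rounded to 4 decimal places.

Compute the likelihood of the observed sequence for each case: P(data | r = 3) = (3/9)(6/9) = 2/9; P(data | r = 4) = (4/9)(5/9) = 20/81; P(data | r = 6) = (6/9)(3/9) = 2/9.
The prior-weighted likelihoods are 3/5 · 2/9 = 2/15, 1/5 · 20/81 = 4/81, 1/5 · 2/9 = 2/45; with total 92/405.
Dividing through by the total gives posterior P(r = 3 | data) = 27/46, P(r = 4 | data) = 5/23, P(r = 6 | data) = 9/46.
So P(purple next | data) = Σ P(purple next | H) P(H | data) = (1/3)(27/46) + (4/9)(5/23) + (2/3)(9/46) = 175/414.

0.4227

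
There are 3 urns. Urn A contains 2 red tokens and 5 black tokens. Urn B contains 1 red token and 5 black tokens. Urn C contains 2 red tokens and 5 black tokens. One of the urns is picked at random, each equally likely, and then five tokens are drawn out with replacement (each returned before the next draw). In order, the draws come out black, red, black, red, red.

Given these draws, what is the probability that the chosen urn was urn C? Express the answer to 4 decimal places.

Under each hypothesis, the probability of the observed sequence is: P(data | urn A) = (5/7)(2/7)(5/7)(2/7)(2/7) = 0.0119; P(data | urn B) = (5/6)(1/6)(5/6)(1/6)(1/6) = 0.003215; P(data | urn C) = (5/7)(2/7)(5/7)(2/7)(2/7) = 0.0119.
Weighting by the prior gives 1/3 · 0.0119 = 0.0039666, 1/3 · 0.003215 = 0.0010717, 1/3 · 0.0119 = 0.0039666; with total 0.0090049.
By Bayes' rule, P(urn C | data) = (0.0039666) / (0.0090049) = 0.44049.

0.4405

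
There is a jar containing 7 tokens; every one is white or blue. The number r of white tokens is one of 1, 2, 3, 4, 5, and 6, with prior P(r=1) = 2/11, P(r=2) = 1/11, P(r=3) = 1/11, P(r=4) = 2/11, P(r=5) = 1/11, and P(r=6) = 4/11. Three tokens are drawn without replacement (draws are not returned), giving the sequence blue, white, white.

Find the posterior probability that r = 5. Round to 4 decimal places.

The likelihood of the observed sequence under each hypothesis: P(data | r = 1) = (6/7)(1/6)(0/5) = 0; P(data | r = 2) = (5/7)(2/6)(1/5) = 1/21; P(data | r = 3) = (4/7)(3/6)(2/5) = 4/35; P(data | r = 4) = (3/7)(4/6)(3/5) = 6/35; P(data | r = 5) = (2/7)(5/6)(4/5) = 4/21; P(data | r = 6) = (1/7)(6/6)(5/5) = 1/7.
The prior-weighted likelihoods are 2/11 · 0 = 0, 1/11 · 1/21 = 1/231, 1/11 · 4/35 = 4/385, 2/11 · 6/35 = 12/385, 1/11 · 4/21 = 4/231, 4/11 · 1/7 = 4/77; these sum to 19/165.
By Bayes' rule, P(r = 5 | data) = (4/231) / (19/165) = 20/133.

0.1504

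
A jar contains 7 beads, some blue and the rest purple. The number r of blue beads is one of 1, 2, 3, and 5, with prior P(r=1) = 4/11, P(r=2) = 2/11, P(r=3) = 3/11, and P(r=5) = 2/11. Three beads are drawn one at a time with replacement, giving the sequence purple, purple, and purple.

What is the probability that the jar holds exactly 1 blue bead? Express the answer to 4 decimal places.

For each hypothesis, P(data | H) works out to: P(data | r = 1) = (6/7)(6/7)(6/7) = 0.62974; P(data | r = 2) = (5/7)(5/7)(5/7) = 0.36443; P(data | r = 3) = (4/7)(4/7)(4/7) = 0.18659; P(data | r = 5) = (2/7)(2/7)(2/7) = 0.023324.
The prior-weighted likelihoods are 4/11 · 0.62974 = 0.229, 2/11 · 0.36443 = 0.06626, 3/11 · 0.18659 = 0.050888, 2/11 · 0.023324 = 0.0042407; with total 0.35038.
So P(r = 1 | data) = (0.229) / (0.35038) = 0.65356.

0.6536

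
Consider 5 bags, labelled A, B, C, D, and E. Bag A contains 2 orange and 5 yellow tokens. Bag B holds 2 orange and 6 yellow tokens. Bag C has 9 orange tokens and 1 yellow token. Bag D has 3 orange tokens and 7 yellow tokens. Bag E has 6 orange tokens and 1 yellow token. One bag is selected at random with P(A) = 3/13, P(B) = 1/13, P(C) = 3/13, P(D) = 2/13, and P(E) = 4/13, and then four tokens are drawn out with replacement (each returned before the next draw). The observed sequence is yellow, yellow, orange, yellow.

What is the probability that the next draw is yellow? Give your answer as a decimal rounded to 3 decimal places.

0.704

The likelihood of the observed sequence under each hypothesis: P(data | bag A) = (5/7)(5/7)(2/7)(5/7) = 0.10412; P(data | bag B) = (6/8)(6/8)(2/8)(6/8) = 0.10547; P(data | bag C) = (1/10)(1/10)(9/10)(1/10) = 0.0009; P(data | bag D) = (7/10)(7/10)(3/10)(7/10) = 0.1029; P(data | bag E) = (1/7)(1/7)(6/7)(1/7) = 0.002499.
Multiplying each by its prior: 3/13 · 0.10412 = 0.024028, 1/13 · 0.10547 = 0.008113, 3/13 · 0.0009 = 0.00020769, 2/13 · 0.1029 = 0.015831, 4/13 · 0.002499 = 0.00076891; summing to 0.048949.
Dividing through by the total gives posterior P(bag A | data) = 0.49089, P(bag B | data) = 0.16574, P(bag C | data) = 0.0042431, P(bag D | data) = 0.32341, P(bag E | data) = 0.015708.
The predictive probability is P(yellow next | data) = (5/7)(0.49089) + (3/4)(0.16574) + (1/10)(0.0042431) + (7/10)(0.32341) + (1/7)(0.015708) = 0.704.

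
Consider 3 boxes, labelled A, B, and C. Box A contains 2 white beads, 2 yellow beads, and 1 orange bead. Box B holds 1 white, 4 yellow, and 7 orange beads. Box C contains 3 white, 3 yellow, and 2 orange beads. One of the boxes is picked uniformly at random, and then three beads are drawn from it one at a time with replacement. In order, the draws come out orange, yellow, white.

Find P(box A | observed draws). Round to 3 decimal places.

0.384

The likelihood of the observed sequence under each hypothesis: P(data | box A) = (1/5)(2/5)(2/5) = 0.032; P(data | box B) = (7/12)(4/12)(1/12) = 0.016204; P(data | box C) = (2/8)(3/8)(3/8) = 0.035156.
Weighting by the prior gives 1/3 · 0.032 = 0.010667, 1/3 · 0.016204 = 0.0054012, 1/3 · 0.035156 = 0.011719; summing to 0.027787.
Therefore the posterior P(box A | data) = (0.010667) / (0.027787) = 0.38388.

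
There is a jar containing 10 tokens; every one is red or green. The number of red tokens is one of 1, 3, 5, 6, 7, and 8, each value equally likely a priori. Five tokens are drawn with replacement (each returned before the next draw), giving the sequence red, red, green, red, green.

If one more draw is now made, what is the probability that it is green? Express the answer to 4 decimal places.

The likelihood of the observed sequence under each hypothesis: P(data | r = 1) = (1/10)(1/10)(9/10)(1/10)(9/10) = 0.00081; P(data | r = 3) = (3/10)(3/10)(7/10)(3/10)(7/10) = 0.01323; P(data | r = 5) = (5/10)(5/10)(5/10)(5/10)(5/10) = 0.03125; P(data | r = 6) = (6/10)(6/10)(4/10)(6/10)(4/10) = 0.03456; P(data | r = 7) = (7/10)(7/10)(3/10)(7/10)(3/10) = 0.03087; P(data | r = 8) = (8/10)(8/10)(2/10)(8/10)(2/10) = 0.02048.
Weighting by the prior gives 1/6 · 0.00081 = 0.000135, 1/6 · 0.01323 = 0.002205, 1/6 · 0.03125 = 0.0052083, 1/6 · 0.03456 = 0.00576, 1/6 · 0.03087 = 0.005145, 1/6 · 0.02048 = 0.0034133; these sum to 0.021867.
The posterior is then P(r = 1 | data) = 0.0061738, P(r = 3 | data) = 0.10084, P(r = 5 | data) = 0.23819, P(r = 6 | data) = 0.26341, P(r = 7 | data) = 0.23529, P(r = 8 | data) = 0.1561.
The predictive probability is P(green next | data) = (9/10)(0.0061738) + (7/10)(0.10084) + (1/2)(0.23819) + (2/5)(0.26341) + (3/10)(0.23529) + (1/5)(0.1561) = 0.40241.

0.4024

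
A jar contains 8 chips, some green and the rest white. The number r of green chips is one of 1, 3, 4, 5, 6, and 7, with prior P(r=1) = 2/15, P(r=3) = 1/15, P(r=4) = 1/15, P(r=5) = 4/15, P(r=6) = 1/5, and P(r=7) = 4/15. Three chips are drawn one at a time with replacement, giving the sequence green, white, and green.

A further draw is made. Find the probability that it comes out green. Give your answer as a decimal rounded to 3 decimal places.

The likelihood of the observed sequence under each hypothesis: P(data | r = 1) = (1/8)(7/8)(1/8) = 0.013672; P(data | r = 3) = (3/8)(5/8)(3/8) = 0.087891; P(data | r = 4) = (4/8)(4/8)(4/8) = 0.125; P(data | r = 5) = (5/8)(3/8)(5/8) = 0.14648; P(data | r = 6) = (6/8)(2/8)(6/8) = 0.14062; P(data | r = 7) = (7/8)(1/8)(7/8) = 0.095703.
The prior-weighted likelihoods are 2/15 · 0.013672 = 0.0018229, 1/15 · 0.087891 = 0.0058594, 1/15 · 0.125 = 0.0083333, 4/15 · 0.14648 = 0.039062, 1/5 · 0.14062 = 0.028125, 4/15 · 0.095703 = 0.025521; these sum to 0.10872.
Dividing through by the total gives posterior P(r = 1 | data) = 0.016766, P(r = 3 | data) = 0.053892, P(r = 4 | data) = 0.076647, P(r = 5 | data) = 0.35928, P(r = 6 | data) = 0.25868, P(r = 7 | data) = 0.23473.
Averaging over the posterior, P(green next | data) = (1/8)(0.016766) + (3/8)(0.053892) + (1/2)(0.076647) + (5/8)(0.35928) + (3/4)(0.25868) + (7/8)(0.23473) = 0.68458.

0.685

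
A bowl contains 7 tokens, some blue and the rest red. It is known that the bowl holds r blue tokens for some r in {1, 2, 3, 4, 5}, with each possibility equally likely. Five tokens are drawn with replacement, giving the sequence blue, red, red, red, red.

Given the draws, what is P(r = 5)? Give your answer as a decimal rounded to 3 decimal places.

For each hypothesis, P(data | H) works out to: P(data | r = 1) = (1/7)(6/7)(6/7)(6/7)(6/7) = 0.077111; P(data | r = 2) = (2/7)(5/7)(5/7)(5/7)(5/7) = 0.074374; P(data | r = 3) = (3/7)(4/7)(4/7)(4/7)(4/7) = 0.045695; P(data | r = 4) = (4/7)(3/7)(3/7)(3/7)(3/7) = 0.019278; P(data | r = 5) = (5/7)(2/7)(2/7)(2/7)(2/7) = 0.0047599.
Weighting by the prior gives 1/5 · 0.077111 = 0.015422, 1/5 · 0.074374 = 0.014875, 1/5 · 0.045695 = 0.009139, 1/5 · 0.019278 = 0.0038555, 1/5 · 0.0047599 = 0.00095198; with total 0.044243.
Hence P(r = 5 | data) = (0.00095198) / (0.044243) = 0.021517.

0.022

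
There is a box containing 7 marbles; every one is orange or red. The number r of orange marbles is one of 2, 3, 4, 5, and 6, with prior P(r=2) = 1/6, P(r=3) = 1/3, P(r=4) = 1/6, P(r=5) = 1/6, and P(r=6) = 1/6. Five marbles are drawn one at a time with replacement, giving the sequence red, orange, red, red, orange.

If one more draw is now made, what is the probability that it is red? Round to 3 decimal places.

For each hypothesis, P(data | H) works out to: P(data | r = 2) = (5/7)(2/7)(5/7)(5/7)(2/7) = 0.02975; P(data | r = 3) = (4/7)(3/7)(4/7)(4/7)(3/7) = 0.034271; P(data | r = 4) = (3/7)(4/7)(3/7)(3/7)(4/7) = 0.025704; P(data | r = 5) = (2/7)(5/7)(2/7)(2/7)(5/7) = 0.0119; P(data | r = 6) = (1/7)(6/7)(1/7)(1/7)(6/7) = 0.002142.
Multiplying each by its prior: 1/6 · 0.02975 = 0.0049583, 1/3 · 0.034271 = 0.011424, 1/6 · 0.025704 = 0.0042839, 1/6 · 0.0119 = 0.0019833, 1/6 · 0.002142 = 0.00035699; summing to 0.023006.
Normalising, the posterior is P(r = 2 | data) = 0.21552, P(r = 3 | data) = 0.49655, P(r = 4 | data) = 0.18621, P(r = 5 | data) = 0.086207, P(r = 6 | data) = 0.015517.
So P(red next | data) = Σ P(red next | H) P(H | data) = (5/7)(0.21552) + (4/7)(0.49655) + (3/7)(0.18621) + (2/7)(0.086207) + (1/7)(0.015517) = 0.54433.

0.544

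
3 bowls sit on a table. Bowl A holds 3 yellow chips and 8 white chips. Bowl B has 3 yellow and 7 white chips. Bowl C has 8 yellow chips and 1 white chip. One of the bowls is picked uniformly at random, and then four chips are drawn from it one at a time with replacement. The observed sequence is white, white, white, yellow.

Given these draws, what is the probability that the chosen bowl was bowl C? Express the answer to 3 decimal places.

0.006

Compute the likelihood of the observed sequence for each case: P(data | bowl A) = (8/11)(8/11)(8/11)(3/11) = 0.10491; P(data | bowl B) = (7/10)(7/10)(7/10)(3/10) = 0.1029; P(data | bowl C) = (1/9)(1/9)(1/9)(8/9) = 0.0012193.
Multiplying each by its prior: 1/3 · 0.10491 = 0.03497, 1/3 · 0.1029 = 0.0343, 1/3 · 0.0012193 = 0.00040644; summing to 0.069677.
Therefore the posterior P(bowl C | data) = (0.00040644) / (0.069677) = 0.0058333.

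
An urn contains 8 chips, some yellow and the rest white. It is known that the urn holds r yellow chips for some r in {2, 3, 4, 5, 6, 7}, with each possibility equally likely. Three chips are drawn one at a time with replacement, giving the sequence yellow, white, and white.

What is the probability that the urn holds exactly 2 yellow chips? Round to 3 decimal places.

For each hypothesis, P(data | H) works out to: P(data | r = 2) = (2/8)(6/8)(6/8) = 0.14062; P(data | r = 3) = (3/8)(5/8)(5/8) = 0.14648; P(data | r = 4) = (4/8)(4/8)(4/8) = 0.125; P(data | r = 5) = (5/8)(3/8)(3/8) = 0.087891; P(data | r = 6) = (6/8)(2/8)(2/8) = 0.046875; P(data | r = 7) = (7/8)(1/8)(1/8) = 0.013672.
Multiplying each by its prior: 1/6 · 0.14062 = 0.023438, 1/6 · 0.14648 = 0.024414, 1/6 · 0.125 = 0.020833, 1/6 · 0.087891 = 0.014648, 1/6 · 0.046875 = 0.0078125, 1/6 · 0.013672 = 0.0022786; with total 0.093424.
So P(r = 2 | data) = (0.023438) / (0.093424) = 0.25087.

0.251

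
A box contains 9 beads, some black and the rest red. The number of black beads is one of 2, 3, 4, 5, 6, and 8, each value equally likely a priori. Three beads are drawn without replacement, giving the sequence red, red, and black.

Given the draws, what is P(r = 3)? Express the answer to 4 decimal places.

Compute the likelihood of the observed sequence for each case: P(data | r = 2) = (7/9)(6/8)(2/7) = 1/6; P(data | r = 3) = (6/9)(5/8)(3/7) = 5/28; P(data | r = 4) = (5/9)(4/8)(4/7) = 10/63; P(data | r = 5) = (4/9)(3/8)(5/7) = 5/42; P(data | r = 6) = (3/9)(2/8)(6/7) = 1/14; P(data | r = 8) = (1/9)(0/8) = 0.
Multiplying each by its prior: 1/6 · 1/6 = 1/36, 1/6 · 5/28 = 5/168, 1/6 · 10/63 = 5/189, 1/6 · 5/42 = 5/252, 1/6 · 1/14 = 1/84, 1/6 · 0 = 0; with total 25/216.
So P(r = 3 | data) = (5/168) / (25/216) = 9/35.

0.2571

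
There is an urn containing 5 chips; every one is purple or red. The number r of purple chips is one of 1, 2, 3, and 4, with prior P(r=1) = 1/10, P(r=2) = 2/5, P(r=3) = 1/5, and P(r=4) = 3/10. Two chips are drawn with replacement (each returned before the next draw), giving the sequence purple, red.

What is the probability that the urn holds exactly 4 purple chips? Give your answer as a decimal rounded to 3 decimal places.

Under each hypothesis, the probability of the observed sequence is: P(data | r = 1) = (1/5)(4/5) = 4/25; P(data | r = 2) = (2/5)(3/5) = 6/25; P(data | r = 3) = (3/5)(2/5) = 6/25; P(data | r = 4) = (4/5)(1/5) = 4/25.
Weighting by the prior gives 1/10 · 4/25 = 2/125, 2/5 · 6/25 = 12/125, 1/5 · 6/25 = 6/125, 3/10 · 4/25 = 6/125; with total 26/125.
Therefore the posterior P(r = 4 | data) = (6/125) / (26/125) = 3/13.

0.231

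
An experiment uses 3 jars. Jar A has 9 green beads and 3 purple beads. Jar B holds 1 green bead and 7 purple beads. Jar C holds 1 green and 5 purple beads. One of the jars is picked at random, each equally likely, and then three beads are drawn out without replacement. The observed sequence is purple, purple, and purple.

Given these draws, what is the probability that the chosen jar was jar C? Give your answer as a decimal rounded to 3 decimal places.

Compute the likelihood of the observed sequence for each case: P(data | jar A) = (3/12)(2/11)(1/10) = 0.0045455; P(data | jar B) = (7/8)(6/7)(5/6) = 0.625; P(data | jar C) = (5/6)(4/5)(3/4) = 0.5.
Weighting by the prior gives 1/3 · 0.0045455 = 0.0015152, 1/3 · 0.625 = 0.20833, 1/3 · 0.5 = 0.16667; with total 0.37652.
Therefore the posterior P(jar C | data) = (0.16667) / (0.37652) = 0.44266.

0.443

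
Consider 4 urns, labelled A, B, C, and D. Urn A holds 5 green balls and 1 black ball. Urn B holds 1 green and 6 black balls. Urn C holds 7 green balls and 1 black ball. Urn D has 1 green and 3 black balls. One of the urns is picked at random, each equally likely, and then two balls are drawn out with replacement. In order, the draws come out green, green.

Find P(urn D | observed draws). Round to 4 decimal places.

For each hypothesis, P(data | H) works out to: P(data | urn A) = (5/6)(5/6) = 0.69444; P(data | urn B) = (1/7)(1/7) = 0.020408; P(data | urn C) = (7/8)(7/8) = 0.76562; P(data | urn D) = (1/4)(1/4) = 0.0625.
Weighting by the prior gives 1/4 · 0.69444 = 0.17361, 1/4 · 0.020408 = 0.005102, 1/4 · 0.76562 = 0.19141, 1/4 · 0.0625 = 0.015625; these sum to 0.38574.
So P(urn D | data) = (0.015625) / (0.38574) = 0.040506.

0.0405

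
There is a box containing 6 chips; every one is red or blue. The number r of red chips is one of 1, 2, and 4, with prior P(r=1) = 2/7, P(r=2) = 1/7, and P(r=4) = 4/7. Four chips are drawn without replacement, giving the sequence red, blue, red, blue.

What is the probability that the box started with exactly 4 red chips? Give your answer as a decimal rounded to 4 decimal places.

Compute the likelihood of the observed sequence for each case: P(data | r = 1) = (1/6)(5/5)(0/4) = 0; P(data | r = 2) = (2/6)(4/5)(1/4)(3/3) = 1/15; P(data | r = 4) = (4/6)(2/5)(3/4)(1/3) = 1/15.
Weighting by the prior gives 2/7 · 0 = 0, 1/7 · 1/15 = 1/105, 4/7 · 1/15 = 4/105; summing to 1/21.
Hence P(r = 4 | data) = (4/105) / (1/21) = 4/5.

0.8000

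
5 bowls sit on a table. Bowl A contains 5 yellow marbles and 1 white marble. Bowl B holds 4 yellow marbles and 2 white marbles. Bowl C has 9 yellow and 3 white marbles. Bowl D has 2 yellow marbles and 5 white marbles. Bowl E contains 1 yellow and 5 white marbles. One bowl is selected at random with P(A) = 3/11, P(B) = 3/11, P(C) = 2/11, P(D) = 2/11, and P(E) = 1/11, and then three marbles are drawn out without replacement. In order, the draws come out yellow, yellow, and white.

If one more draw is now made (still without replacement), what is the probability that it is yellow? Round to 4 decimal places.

0.7583

For each hypothesis, P(data | H) works out to: P(data | bowl A) = (5/6)(4/5)(1/4) = 0.16667; P(data | bowl B) = (4/6)(3/5)(2/4) = 0.2; P(data | bowl C) = (9/12)(8/11)(3/10) = 0.16364; P(data | bowl D) = (2/7)(1/6)(5/5) = 0.047619; P(data | bowl E) = (1/6)(0/5) = 0.
Weighting by the prior gives 3/11 · 0.16667 = 0.045455, 3/11 · 0.2 = 0.054545, 2/11 · 0.16364 = 0.029752, 2/11 · 0.047619 = 0.008658, 1/11 · 0 = 0; summing to 0.13841.
Normalising, the posterior is P(bowl A | data) = 0.3284, P(bowl B | data) = 0.39409, P(bowl C | data) = 0.21496, P(bowl D | data) = 0.062553, P(bowl E | data) = 0.
So P(yellow next | data) = Σ P(yellow next | H) P(H | data) = (1)(0.3284) + (2/3)(0.39409) + (7/9)(0.21496) + (0)(0.062553) = 0.75832.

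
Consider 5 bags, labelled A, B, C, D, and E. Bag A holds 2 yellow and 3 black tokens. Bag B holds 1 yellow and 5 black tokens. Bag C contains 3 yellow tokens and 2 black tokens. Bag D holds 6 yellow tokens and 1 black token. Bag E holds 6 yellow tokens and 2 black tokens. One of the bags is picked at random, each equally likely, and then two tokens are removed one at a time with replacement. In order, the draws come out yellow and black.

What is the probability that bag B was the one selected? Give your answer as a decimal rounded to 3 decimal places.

Compute the likelihood of the observed sequence for each case: P(data | bag A) = (2/5)(3/5) = 0.24; P(data | bag B) = (1/6)(5/6) = 0.13889; P(data | bag C) = (3/5)(2/5) = 0.24; P(data | bag D) = (6/7)(1/7) = 0.12245; P(data | bag E) = (6/8)(2/8) = 0.1875.
Weighting by the prior gives 1/5 · 0.24 = 0.048, 1/5 · 0.13889 = 0.027778, 1/5 · 0.24 = 0.048, 1/5 · 0.12245 = 0.02449, 1/5 · 0.1875 = 0.0375; with total 0.18577.
By Bayes' rule, P(bag B | data) = (0.027778) / (0.18577) = 0.14953.

0.150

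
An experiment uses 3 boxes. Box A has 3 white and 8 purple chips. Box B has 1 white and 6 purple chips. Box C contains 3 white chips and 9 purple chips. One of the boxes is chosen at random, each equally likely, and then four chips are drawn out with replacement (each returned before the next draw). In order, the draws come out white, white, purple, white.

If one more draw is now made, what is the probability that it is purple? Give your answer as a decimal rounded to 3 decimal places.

Compute the likelihood of the observed sequence for each case: P(data | box A) = (3/11)(3/11)(8/11)(3/11) = 0.014753; P(data | box B) = (1/7)(1/7)(6/7)(1/7) = 0.002499; P(data | box C) = (3/12)(3/12)(9/12)(3/12) = 0.011719.
The prior-weighted likelihoods are 1/3 · 0.014753 = 0.0049177, 1/3 · 0.002499 = 0.00083299, 1/3 · 0.011719 = 0.0039062; with total 0.0096569.
Normalising, the posterior is P(box A | data) = 0.50924, P(box B | data) = 0.086258, P(box C | data) = 0.4045.
Averaging over the posterior, P(purple next | data) = (8/11)(0.50924) + (6/7)(0.086258) + (3/4)(0.4045) = 0.74767.

0.748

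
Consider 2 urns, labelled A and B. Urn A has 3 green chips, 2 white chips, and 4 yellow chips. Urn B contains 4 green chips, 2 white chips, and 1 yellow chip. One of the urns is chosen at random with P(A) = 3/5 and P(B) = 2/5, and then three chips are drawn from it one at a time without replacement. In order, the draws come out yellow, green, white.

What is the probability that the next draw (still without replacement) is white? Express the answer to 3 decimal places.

For each hypothesis, P(data | H) works out to: P(data | urn A) = (4/9)(3/8)(2/7) = 1/21; P(data | urn B) = (1/7)(4/6)(2/5) = 4/105.
Multiplying each by its prior: 3/5 · 1/21 = 1/35, 2/5 · 4/105 = 8/525; with total 23/525.
The posterior is then P(urn A | data) = 15/23, P(urn B | data) = 8/23.
So P(white next | data) = Σ P(white next | H) P(H | data) = (1/6)(15/23) + (1/4)(8/23) = 9/46.

0.196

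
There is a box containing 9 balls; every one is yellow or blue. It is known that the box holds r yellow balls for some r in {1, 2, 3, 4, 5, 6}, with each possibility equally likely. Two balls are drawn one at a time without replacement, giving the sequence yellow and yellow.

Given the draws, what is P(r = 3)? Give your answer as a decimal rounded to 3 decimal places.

0.086

The likelihood of the observed sequence under each hypothesis: P(data | r = 1) = (1/9)(0/8) = 0; P(data | r = 2) = (2/9)(1/8) = 1/36; P(data | r = 3) = (3/9)(2/8) = 1/12; P(data | r = 4) = (4/9)(3/8) = 1/6; P(data | r = 5) = (5/9)(4/8) = 5/18; P(data | r = 6) = (6/9)(5/8) = 5/12.
The prior-weighted likelihoods are 1/6 · 0 = 0, 1/6 · 1/36 = 1/216, 1/6 · 1/12 = 1/72, 1/6 · 1/6 = 1/36, 1/6 · 5/18 = 5/108, 1/6 · 5/12 = 5/72; summing to 35/216.
By Bayes' rule, P(r = 3 | data) = (1/72) / (35/216) = 3/35.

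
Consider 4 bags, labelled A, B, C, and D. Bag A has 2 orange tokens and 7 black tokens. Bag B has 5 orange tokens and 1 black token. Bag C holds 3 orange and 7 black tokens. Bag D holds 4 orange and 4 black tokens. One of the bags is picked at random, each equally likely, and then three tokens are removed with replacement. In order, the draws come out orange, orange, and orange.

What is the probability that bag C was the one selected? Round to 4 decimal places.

Under each hypothesis, the probability of the observed sequence is: P(data | bag A) = (2/9)(2/9)(2/9) = 0.010974; P(data | bag B) = (5/6)(5/6)(5/6) = 0.5787; P(data | bag C) = (3/10)(3/10)(3/10) = 0.027; P(data | bag D) = (4/8)(4/8)(4/8) = 0.125.
The prior-weighted likelihoods are 1/4 · 0.010974 = 0.0027435, 1/4 · 0.5787 = 0.14468, 1/4 · 0.027 = 0.00675, 1/4 · 0.125 = 0.03125; summing to 0.18542.
Hence P(bag C | data) = (0.00675) / (0.18542) = 0.036404.

0.0364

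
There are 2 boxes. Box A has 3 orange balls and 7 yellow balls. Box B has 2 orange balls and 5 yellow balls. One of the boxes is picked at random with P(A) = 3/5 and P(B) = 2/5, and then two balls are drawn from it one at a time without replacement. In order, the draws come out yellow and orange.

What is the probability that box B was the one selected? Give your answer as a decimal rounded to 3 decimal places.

0.405

The likelihood of the observed sequence under each hypothesis: P(data | box A) = (7/10)(3/9) = 0.23333; P(data | box B) = (5/7)(2/6) = 0.2381.
Weighting by the prior gives 3/5 · 0.23333 = 0.14, 2/5 · 0.2381 = 0.095238; with total 0.23524.
By Bayes' rule, P(box B | data) = (0.095238) / (0.23524) = 0.40486.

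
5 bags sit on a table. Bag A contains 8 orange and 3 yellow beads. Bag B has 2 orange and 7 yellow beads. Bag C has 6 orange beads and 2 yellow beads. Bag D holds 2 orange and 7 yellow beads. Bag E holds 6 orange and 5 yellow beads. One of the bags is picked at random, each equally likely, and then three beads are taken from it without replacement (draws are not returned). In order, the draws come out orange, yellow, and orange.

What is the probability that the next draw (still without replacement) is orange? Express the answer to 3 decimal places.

0.623

For each hypothesis, P(data | H) works out to: P(data | bag A) = (8/11)(3/10)(7/9) = 0.1697; P(data | bag B) = (2/9)(7/8)(1/7) = 0.027778; P(data | bag C) = (6/8)(2/7)(5/6) = 0.17857; P(data | bag D) = (2/9)(7/8)(1/7) = 0.027778; P(data | bag E) = (6/11)(5/10)(5/9) = 0.15152.
Weighting by the prior gives 1/5 · 0.1697 = 0.033939, 1/5 · 0.027778 = 0.0055556, 1/5 · 0.17857 = 0.035714, 1/5 · 0.027778 = 0.0055556, 1/5 · 0.15152 = 0.030303; with total 0.11107.
The posterior is then P(bag A | data) = 0.30557, P(bag B | data) = 0.050019, P(bag C | data) = 0.32155, P(bag D | data) = 0.050019, P(bag E | data) = 0.27283.
Averaging over the posterior, P(orange next | data) = (3/4)(0.30557) + (0)(0.050019) + (4/5)(0.32155) + (0)(0.050019) + (1/2)(0.27283) = 0.62284.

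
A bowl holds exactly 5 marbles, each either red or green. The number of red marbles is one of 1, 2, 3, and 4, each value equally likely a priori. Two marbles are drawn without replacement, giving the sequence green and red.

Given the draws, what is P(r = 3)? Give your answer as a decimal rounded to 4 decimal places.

0.3000

Compute the likelihood of the observed sequence for each case: P(data | r = 1) = (4/5)(1/4) = 1/5; P(data | r = 2) = (3/5)(2/4) = 3/10; P(data | r = 3) = (2/5)(3/4) = 3/10; P(data | r = 4) = (1/5)(4/4) = 1/5.
Weighting by the prior gives 1/4 · 1/5 = 1/20, 1/4 · 3/10 = 3/40, 1/4 · 3/10 = 3/40, 1/4 · 1/5 = 1/20; summing to 1/4.
So P(r = 3 | data) = (3/40) / (1/4) = 3/10.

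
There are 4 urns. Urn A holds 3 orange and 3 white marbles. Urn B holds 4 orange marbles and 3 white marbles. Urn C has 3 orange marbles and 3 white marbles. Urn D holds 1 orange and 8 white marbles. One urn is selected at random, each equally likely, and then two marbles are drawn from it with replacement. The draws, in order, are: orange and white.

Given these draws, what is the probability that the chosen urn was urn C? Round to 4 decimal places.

0.2963

Compute the likelihood of the observed sequence for each case: P(data | urn A) = (3/6)(3/6) = 0.25; P(data | urn B) = (4/7)(3/7) = 0.2449; P(data | urn C) = (3/6)(3/6) = 0.25; P(data | urn D) = (1/9)(8/9) = 0.098765.
The prior-weighted likelihoods are 1/4 · 0.25 = 0.0625, 1/4 · 0.2449 = 0.061224, 1/4 · 0.25 = 0.0625, 1/4 · 0.098765 = 0.024691; these sum to 0.21092.
Therefore the posterior P(urn C | data) = (0.0625) / (0.21092) = 0.29633.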